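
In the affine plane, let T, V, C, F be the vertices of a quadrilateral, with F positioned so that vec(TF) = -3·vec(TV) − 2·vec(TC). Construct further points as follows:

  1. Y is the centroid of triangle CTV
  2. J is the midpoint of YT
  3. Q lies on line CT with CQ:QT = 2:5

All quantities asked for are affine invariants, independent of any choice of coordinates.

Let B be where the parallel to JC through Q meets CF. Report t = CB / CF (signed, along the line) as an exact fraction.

t = 1/63

Assign T = (0, 0), V = (1, 0), C = (0, 1), F = (-3, -2) — the answer is frame-independent, so this choice is without loss of generality.
1. Y is the centroid of triangle CTV ⇒ Y = (1/3, 1/3)
2. J is the midpoint of YT ⇒ J = (1/6, 1/6)
3. Q lies on line CT with CQ:QT = 2:5 ⇒ Q = (0, 5/7)
through Q parallel to JC: direction (-1/6, 5/6); meets CF at B = (-1/21, 20/21)
B = C + t·(F−C) with t = 1/63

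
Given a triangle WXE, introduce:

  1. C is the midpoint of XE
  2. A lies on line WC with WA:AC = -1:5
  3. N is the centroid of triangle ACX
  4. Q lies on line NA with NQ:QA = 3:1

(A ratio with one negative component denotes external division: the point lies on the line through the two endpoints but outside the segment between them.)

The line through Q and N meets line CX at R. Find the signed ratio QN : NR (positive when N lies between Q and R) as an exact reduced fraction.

Choose coordinates W = (0, 0), X = (1, 0), E = (0, 1).
1. C is the midpoint of XE ⇒ C = (1/2, 1/2)
2. A lies on line WC with WA:AC = -1:5 ⇒ A = (-1/8, -1/8)
3. N is the centroid of triangle ACX ⇒ N = (11/24, 1/8)
4. Q lies on line NA with NQ:QA = 3:1 ⇒ Q = (1/48, -1/16)
line QN meets CX at R = (3/4, 1/4)
N = Q + t·(R−Q) with t = 3/5, so QN:NR = 3/5:2/5

QN:NR = 3/2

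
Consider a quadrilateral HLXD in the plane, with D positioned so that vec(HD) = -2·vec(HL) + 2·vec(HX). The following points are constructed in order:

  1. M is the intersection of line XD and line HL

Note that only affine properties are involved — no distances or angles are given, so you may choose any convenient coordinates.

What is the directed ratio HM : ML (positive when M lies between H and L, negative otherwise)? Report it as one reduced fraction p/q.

HM:ML = -2

Choose coordinates H = (0, 0), L = (1, 0), X = (0, 1), D = (-2, 2).
1. M is the intersection of line XD and line HL ⇒ M = (2, 0)
M = H + t·(L−H) with t = 2, so HM:ML = t:(1−t) = 2:-1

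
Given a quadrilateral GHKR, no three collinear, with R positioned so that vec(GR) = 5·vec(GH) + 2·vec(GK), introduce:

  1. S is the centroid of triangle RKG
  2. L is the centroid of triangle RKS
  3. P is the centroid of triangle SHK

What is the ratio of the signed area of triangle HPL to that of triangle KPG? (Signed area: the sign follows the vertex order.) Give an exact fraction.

Choose coordinates G = (0, 0), H = (1, 0), K = (0, 1), R = (5, 2).
1. S is the centroid of triangle RKG ⇒ S = (5/3, 1)
2. L is the centroid of triangle RKS ⇒ L = (20/9, 4/3)
3. P is the centroid of triangle SHK ⇒ P = (8/9, 2/3)
2·[HPL] = -26/27, 2·[KPG] = -8/9
[HPL]:[KPG] = -26/27:-8/9 = 13/12

[HPL]:[KPG] = 13/12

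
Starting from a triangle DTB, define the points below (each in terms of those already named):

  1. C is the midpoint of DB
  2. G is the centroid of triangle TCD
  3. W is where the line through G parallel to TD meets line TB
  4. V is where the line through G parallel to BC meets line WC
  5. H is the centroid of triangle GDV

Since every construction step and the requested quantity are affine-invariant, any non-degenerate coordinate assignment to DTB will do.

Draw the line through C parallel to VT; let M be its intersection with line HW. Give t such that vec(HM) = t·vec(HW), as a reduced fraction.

t = 8/13

Work in coordinates with D = (0, 0), T = (1, 0), B = (0, 1).
1. C is the midpoint of DB ⇒ C = (0, 1/2)
2. G is the centroid of triangle TCD ⇒ G = (1/3, 1/6)
3. W is where the line through G parallel to TD meets line TB ⇒ W = (5/6, 1/6)
4. V is where the line through G parallel to BC meets line WC ⇒ V = (1/3, 11/30)
5. H is the centroid of triangle GDV ⇒ H = (2/9, 8/45)
through C parallel to VT: direction (2/3, -11/30); meets HW at M = (70/117, 20/117)
M = H + t·(W−H) with t = 8/13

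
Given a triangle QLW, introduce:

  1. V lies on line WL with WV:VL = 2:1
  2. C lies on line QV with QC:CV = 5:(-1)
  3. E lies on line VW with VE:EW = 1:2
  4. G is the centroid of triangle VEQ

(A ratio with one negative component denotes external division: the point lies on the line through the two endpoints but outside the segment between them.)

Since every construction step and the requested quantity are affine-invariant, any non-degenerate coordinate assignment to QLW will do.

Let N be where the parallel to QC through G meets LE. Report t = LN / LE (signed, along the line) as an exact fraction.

t = 11/15

Choose coordinates Q = (0, 0), L = (1, 0), W = (0, 1).
1. V lies on line WL with WV:VL = 2:1 ⇒ V = (2/3, 1/3)
2. C lies on line QV with QC:CV = 5:(-1) ⇒ C = (5/6, 5/12)
3. E lies on line VW with VE:EW = 1:2 ⇒ E = (4/9, 5/9)
4. G is the centroid of triangle VEQ ⇒ G = (10/27, 8/27)
through G parallel to QC: direction (5/6, 5/12); meets LE at N = (16/27, 11/27)
N = L + t·(E−L) with t = 11/15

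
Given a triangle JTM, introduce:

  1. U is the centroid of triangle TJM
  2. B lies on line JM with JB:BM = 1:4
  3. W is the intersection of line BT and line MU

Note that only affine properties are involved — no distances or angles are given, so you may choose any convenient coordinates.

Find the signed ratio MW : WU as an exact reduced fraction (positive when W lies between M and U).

MW:WU = -4

Assign J = (0, 0), T = (1, 0), M = (0, 1) — the answer is frame-independent, so this choice is without loss of generality.
1. U is the centroid of triangle TJM ⇒ U = (1/3, 1/3)
2. B lies on line JM with JB:BM = 1:4 ⇒ B = (0, 1/5)
3. W is the intersection of line BT and line MU ⇒ W = (4/9, 1/9)
W = M + t·(U−M) with t = 4/3, so MW:WU = t:(1−t) = 4/3:-1/3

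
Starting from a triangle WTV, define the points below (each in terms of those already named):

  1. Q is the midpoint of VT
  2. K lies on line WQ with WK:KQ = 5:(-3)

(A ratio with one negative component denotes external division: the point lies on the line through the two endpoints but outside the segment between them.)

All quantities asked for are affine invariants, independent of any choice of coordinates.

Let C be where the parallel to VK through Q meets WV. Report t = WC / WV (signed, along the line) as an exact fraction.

t = 2/5

Set W = (0, 0), T = (1, 0), V = (0, 1); any affine frame gives the same invariant.
1. Q is the midpoint of VT ⇒ Q = (1/2, 1/2)
2. K lies on line WQ with WK:KQ = 5:(-3) ⇒ K = (5/4, 5/4)
through Q parallel to VK: direction (5/4, 1/4); meets WV at C = (0, 2/5)
C = W + t·(V−W) with t = 2/5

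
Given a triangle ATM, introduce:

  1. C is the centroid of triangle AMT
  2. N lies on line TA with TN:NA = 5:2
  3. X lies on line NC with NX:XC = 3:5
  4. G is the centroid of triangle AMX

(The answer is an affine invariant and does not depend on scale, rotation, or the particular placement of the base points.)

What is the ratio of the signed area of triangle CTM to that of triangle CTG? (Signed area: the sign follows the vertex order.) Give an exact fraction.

[CTM]:[CTG] = -168/25

Work in coordinates with A = (0, 0), T = (1, 0), M = (0, 1).
1. C is the centroid of triangle AMT ⇒ C = (1/3, 1/3)
2. N lies on line TA with TN:NA = 5:2 ⇒ N = (2/7, 0)
3. X lies on line NC with NX:XC = 3:5 ⇒ X = (17/56, 1/8)
4. G is the centroid of triangle AMX ⇒ G = (17/168, 3/8)
2·[CTM] = 1/3, 2·[CTG] = -25/504
[CTM]:[CTG] = 1/3:-25/504 = -168/25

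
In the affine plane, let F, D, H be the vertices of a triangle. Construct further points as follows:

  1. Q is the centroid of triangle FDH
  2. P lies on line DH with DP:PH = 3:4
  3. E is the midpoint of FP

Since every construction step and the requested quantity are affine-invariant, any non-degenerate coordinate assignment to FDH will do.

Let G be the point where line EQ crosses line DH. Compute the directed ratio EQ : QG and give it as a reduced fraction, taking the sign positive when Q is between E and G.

Work in coordinates with F = (0, 0), D = (1, 0), H = (0, 1).
1. Q is the centroid of triangle FDH ⇒ Q = (1/3, 1/3)
2. P lies on line DH with DP:PH = 3:4 ⇒ P = (4/7, 3/7)
3. E is the midpoint of FP ⇒ E = (2/7, 3/14)
line EQ meets DH at G = (3/7, 4/7)
Q = E + t·(G−E) with t = 1/3, so EQ:QG = 1/3:2/3

EQ:QG = 1/2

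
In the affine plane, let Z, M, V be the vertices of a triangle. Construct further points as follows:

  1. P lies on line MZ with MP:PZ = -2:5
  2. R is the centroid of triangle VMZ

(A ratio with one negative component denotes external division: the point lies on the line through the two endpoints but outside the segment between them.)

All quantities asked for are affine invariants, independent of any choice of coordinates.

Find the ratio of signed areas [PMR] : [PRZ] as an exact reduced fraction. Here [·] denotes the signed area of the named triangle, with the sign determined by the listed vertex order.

Work in coordinates with Z = (0, 0), M = (1, 0), V = (0, 1).
1. P lies on line MZ with MP:PZ = -2:5 ⇒ P = (5/3, 0)
2. R is the centroid of triangle VMZ ⇒ R = (1/3, 1/3)
2·[PMR] = -2/9, 2·[PRZ] = 5/9
[PMR]:[PRZ] = -2/9:5/9 = -2/5

[PMR]:[PRZ] = -2/5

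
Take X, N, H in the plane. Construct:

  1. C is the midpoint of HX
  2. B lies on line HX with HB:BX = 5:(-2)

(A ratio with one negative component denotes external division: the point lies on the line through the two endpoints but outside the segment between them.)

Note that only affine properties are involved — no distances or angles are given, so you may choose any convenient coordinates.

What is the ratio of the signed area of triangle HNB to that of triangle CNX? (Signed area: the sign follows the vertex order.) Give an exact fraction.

Assign X = (0, 0), N = (1, 0), H = (0, 1) — the answer is frame-independent, so this choice is without loss of generality.
1. C is the midpoint of HX ⇒ C = (0, 1/2)
2. B lies on line HX with HB:BX = 5:(-2) ⇒ B = (0, -2/3)
2·[HNB] = -5/3, 2·[CNX] = -1/2
[HNB]:[CNX] = -5/3:-1/2 = 10/3

[HNB]:[CNX] = 10/3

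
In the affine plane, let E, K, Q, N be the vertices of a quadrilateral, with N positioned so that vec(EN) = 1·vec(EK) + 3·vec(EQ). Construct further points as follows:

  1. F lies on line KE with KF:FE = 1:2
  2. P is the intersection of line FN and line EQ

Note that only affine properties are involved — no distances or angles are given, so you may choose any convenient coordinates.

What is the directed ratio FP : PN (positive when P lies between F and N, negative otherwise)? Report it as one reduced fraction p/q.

Work in coordinates with E = (0, 0), K = (1, 0), Q = (0, 1), N = (1, 3).
1. F lies on line KE with KF:FE = 1:2 ⇒ F = (2/3, 0)
2. P is the intersection of line FN and line EQ ⇒ P = (0, -6)
P = F + t·(N−F) with t = -2, so FP:PN = t:(1−t) = -2:3

FP:PN = -2/3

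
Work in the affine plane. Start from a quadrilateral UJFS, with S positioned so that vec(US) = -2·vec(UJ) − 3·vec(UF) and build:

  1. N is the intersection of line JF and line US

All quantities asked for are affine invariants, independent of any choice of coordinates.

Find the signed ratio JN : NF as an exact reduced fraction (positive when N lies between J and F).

JN:NF = 3/2

Choose coordinates U = (0, 0), J = (1, 0), F = (0, 1), S = (-2, -3).
1. N is the intersection of line JF and line US ⇒ N = (2/5, 3/5)
N = J + t·(F−J) with t = 3/5, so JN:NF = t:(1−t) = 3/5:2/5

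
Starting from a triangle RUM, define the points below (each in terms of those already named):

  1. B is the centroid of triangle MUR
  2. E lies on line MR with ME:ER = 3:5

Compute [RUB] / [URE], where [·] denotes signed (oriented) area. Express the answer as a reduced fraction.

[RUB]:[URE] = -8/15

Choose coordinates R = (0, 0), U = (1, 0), M = (0, 1).
1. B is the centroid of triangle MUR ⇒ B = (1/3, 1/3)
2. E lies on line MR with ME:ER = 3:5 ⇒ E = (0, 5/8)
2·[RUB] = 1/3, 2·[URE] = -5/8
[RUB]:[URE] = 1/3:-5/8 = -8/15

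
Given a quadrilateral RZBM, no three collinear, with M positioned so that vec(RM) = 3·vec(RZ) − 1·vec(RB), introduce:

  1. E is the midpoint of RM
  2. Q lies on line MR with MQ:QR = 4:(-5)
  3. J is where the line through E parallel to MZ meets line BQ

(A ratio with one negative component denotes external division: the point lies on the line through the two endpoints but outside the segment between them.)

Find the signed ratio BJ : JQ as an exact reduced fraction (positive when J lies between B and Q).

BJ:JQ = -1/3

Set R = (0, 0), Z = (1, 0), B = (0, 1), M = (3, -1); any affine frame gives the same invariant.
1. E is the midpoint of RM ⇒ E = (3/2, -1/2)
2. Q lies on line MR with MQ:QR = 4:(-5) ⇒ Q = (15, -5)
3. J is where the line through E parallel to MZ meets line BQ ⇒ J = (-15/2, 4)
J = B + t·(Q−B) with t = -1/2, so BJ:JQ = t:(1−t) = -1/2:3/2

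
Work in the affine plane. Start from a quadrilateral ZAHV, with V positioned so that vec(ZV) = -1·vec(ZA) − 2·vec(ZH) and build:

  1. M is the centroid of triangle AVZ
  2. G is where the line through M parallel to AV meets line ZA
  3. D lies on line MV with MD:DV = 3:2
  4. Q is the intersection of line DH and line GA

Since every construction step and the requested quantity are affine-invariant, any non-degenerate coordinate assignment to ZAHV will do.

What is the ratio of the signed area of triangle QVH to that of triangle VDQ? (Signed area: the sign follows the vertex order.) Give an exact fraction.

[QVH]:[VDQ] = -15/22

Choose coordinates Z = (0, 0), A = (1, 0), H = (0, 1), V = (-1, -2).
1. M is the centroid of triangle AVZ ⇒ M = (0, -2/3)
2. G is where the line through M parallel to AV meets line ZA ⇒ G = (2/3, 0)
3. D lies on line MV with MD:DV = 3:2 ⇒ D = (-3/5, -22/15)
4. Q is the intersection of line DH and line GA ⇒ Q = (-9/37, 0)
2·[QVH] = -10/37, 2·[VDQ] = 44/111
[QVH]:[VDQ] = -10/37:44/111 = -15/22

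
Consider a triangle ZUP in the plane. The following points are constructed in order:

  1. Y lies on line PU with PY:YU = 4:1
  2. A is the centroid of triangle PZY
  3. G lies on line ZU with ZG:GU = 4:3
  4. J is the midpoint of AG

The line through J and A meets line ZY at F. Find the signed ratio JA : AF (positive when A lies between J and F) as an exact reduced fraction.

JA:AF = -5/7

Choose coordinates Z = (0, 0), U = (1, 0), P = (0, 1).
1. Y lies on line PU with PY:YU = 4:1 ⇒ Y = (4/5, 1/5)
2. A is the centroid of triangle PZY ⇒ A = (4/15, 2/5)
3. G lies on line ZU with ZG:GU = 4:3 ⇒ G = (4/7, 0)
4. J is the midpoint of AG ⇒ J = (44/105, 1/5)
line JA meets ZY at F = (12/25, 3/25)
A = J + t·(F−J) with t = -5/2, so JA:AF = -5/2:7/2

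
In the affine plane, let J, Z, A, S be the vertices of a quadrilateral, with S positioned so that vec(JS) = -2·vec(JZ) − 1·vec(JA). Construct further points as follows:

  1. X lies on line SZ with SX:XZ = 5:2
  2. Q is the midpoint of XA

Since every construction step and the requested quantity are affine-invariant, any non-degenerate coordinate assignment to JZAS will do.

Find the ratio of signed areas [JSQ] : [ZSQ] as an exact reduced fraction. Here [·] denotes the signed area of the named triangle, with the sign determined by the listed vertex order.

[JSQ]:[ZSQ] = 9/28

Choose coordinates J = (0, 0), Z = (1, 0), A = (0, 1), S = (-2, -1).
1. X lies on line SZ with SX:XZ = 5:2 ⇒ X = (1/7, -2/7)
2. Q is the midpoint of XA ⇒ Q = (1/14, 5/14)
2·[JSQ] = -9/14, 2·[ZSQ] = -2
[JSQ]:[ZSQ] = -9/14:-2 = 9/28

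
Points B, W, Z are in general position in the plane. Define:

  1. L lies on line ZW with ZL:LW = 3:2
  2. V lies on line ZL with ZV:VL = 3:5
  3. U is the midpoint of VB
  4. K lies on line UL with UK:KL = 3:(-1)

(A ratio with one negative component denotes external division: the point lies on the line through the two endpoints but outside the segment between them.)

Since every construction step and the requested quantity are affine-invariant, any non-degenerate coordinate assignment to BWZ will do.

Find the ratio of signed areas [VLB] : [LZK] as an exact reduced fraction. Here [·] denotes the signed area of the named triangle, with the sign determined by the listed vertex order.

Set B = (0, 0), W = (1, 0), Z = (0, 1); any affine frame gives the same invariant.
1. L lies on line ZW with ZL:LW = 3:2 ⇒ L = (3/5, 2/5)
2. V lies on line ZL with ZV:VL = 3:5 ⇒ V = (9/40, 31/40)
3. U is the midpoint of VB ⇒ U = (9/80, 31/80)
4. K lies on line UL with UK:KL = 3:(-1) ⇒ K = (27/32, 13/32)
2·[VLB] = -3/8, 2·[LZK] = -3/20
[VLB]:[LZK] = -3/8:-3/20 = 5/2

[VLB]:[LZK] = 5/2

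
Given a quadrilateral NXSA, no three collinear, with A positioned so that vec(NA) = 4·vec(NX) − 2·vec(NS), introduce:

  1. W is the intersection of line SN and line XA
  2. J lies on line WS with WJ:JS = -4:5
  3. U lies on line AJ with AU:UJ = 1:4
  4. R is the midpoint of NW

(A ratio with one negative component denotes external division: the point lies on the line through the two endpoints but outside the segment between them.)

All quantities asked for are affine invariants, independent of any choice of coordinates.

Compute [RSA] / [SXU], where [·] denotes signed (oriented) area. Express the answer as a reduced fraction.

Choose coordinates N = (0, 0), X = (1, 0), S = (0, 1), A = (4, -2).
1. W is the intersection of line SN and line XA ⇒ W = (0, 2/3)
2. J lies on line WS with WJ:JS = -4:5 ⇒ J = (0, -2/3)
3. U lies on line AJ with AU:UJ = 1:4 ⇒ U = (16/5, -26/15)
4. R is the midpoint of NW ⇒ R = (0, 1/3)
2·[RSA] = -8/3, 2·[SXU] = 7/15
[RSA]:[SXU] = -8/3:7/15 = -40/7

[RSA]:[SXU] = -40/7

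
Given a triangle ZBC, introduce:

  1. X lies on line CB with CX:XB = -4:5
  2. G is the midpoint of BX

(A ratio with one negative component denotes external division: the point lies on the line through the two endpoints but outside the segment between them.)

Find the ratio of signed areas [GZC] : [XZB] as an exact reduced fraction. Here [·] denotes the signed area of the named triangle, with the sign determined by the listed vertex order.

Work in coordinates with Z = (0, 0), B = (1, 0), C = (0, 1).
1. X lies on line CB with CX:XB = -4:5 ⇒ X = (-4, 5)
2. G is the midpoint of BX ⇒ G = (-3/2, 5/2)
2·[GZC] = 3/2, 2·[XZB] = 5
[GZC]:[XZB] = 3/2:5 = 3/10

[GZC]:[XZB] = 3/10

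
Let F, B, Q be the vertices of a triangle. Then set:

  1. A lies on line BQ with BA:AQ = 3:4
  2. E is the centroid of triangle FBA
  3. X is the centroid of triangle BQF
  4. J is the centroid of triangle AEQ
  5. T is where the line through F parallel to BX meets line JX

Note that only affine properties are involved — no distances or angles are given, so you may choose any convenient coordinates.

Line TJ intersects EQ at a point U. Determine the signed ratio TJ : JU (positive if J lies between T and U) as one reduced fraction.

TJ:JU = -89/13

Set F = (0, 0), B = (1, 0), Q = (0, 1); any affine frame gives the same invariant.
1. A lies on line BQ with BA:AQ = 3:4 ⇒ A = (4/7, 3/7)
2. E is the centroid of triangle FBA ⇒ E = (11/21, 1/7)
3. X is the centroid of triangle BQF ⇒ X = (1/3, 1/3)
4. J is the centroid of triangle AEQ ⇒ J = (23/63, 11/21)
5. T is where the line through F parallel to BX meets line JX ⇒ T = (10/39, -5/39)
line TJ meets EQ at U = (22/63, 3/7)
J = T + t·(U−T) with t = 89/76, so TJ:JU = 89/76:-13/76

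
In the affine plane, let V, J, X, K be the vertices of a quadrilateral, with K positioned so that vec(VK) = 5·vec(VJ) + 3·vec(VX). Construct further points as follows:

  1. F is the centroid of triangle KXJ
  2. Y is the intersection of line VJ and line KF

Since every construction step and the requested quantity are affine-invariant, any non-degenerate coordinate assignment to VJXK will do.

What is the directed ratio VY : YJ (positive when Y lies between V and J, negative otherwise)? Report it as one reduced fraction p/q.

VY:YJ = -2/7

Work in coordinates with V = (0, 0), J = (1, 0), X = (0, 1), K = (5, 3).
1. F is the centroid of triangle KXJ ⇒ F = (2, 4/3)
2. Y is the intersection of line VJ and line KF ⇒ Y = (-2/5, 0)
Y = V + t·(J−V) with t = -2/5, so VY:YJ = t:(1−t) = -2/5:7/5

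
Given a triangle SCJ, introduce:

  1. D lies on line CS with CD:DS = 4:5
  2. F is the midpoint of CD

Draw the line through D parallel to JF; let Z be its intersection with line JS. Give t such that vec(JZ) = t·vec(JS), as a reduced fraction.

t = 2/7

Choose coordinates S = (0, 0), C = (1, 0), J = (0, 1).
1. D lies on line CS with CD:DS = 4:5 ⇒ D = (5/9, 0)
2. F is the midpoint of CD ⇒ F = (7/9, 0)
through D parallel to JF: direction (7/9, -1); meets JS at Z = (0, 5/7)
Z = J + t·(S−J) with t = 2/7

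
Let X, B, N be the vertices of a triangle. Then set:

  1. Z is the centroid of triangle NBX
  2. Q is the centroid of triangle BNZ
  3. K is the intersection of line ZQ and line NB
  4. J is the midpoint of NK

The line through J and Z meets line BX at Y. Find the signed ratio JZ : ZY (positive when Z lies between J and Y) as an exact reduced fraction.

JZ:ZY = 5/4

Work in coordinates with X = (0, 0), B = (1, 0), N = (0, 1).
1. Z is the centroid of triangle NBX ⇒ Z = (1/3, 1/3)
2. Q is the centroid of triangle BNZ ⇒ Q = (4/9, 4/9)
3. K is the intersection of line ZQ and line NB ⇒ K = (1/2, 1/2)
4. J is the midpoint of NK ⇒ J = (1/4, 3/4)
line JZ meets BX at Y = (2/5, 0)
Z = J + t·(Y−J) with t = 5/9, so JZ:ZY = 5/9:4/9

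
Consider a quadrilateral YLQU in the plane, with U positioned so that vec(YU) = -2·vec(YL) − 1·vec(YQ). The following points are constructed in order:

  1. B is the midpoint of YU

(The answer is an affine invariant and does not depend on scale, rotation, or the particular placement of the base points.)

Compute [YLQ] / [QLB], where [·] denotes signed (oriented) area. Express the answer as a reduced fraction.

Work in coordinates with Y = (0, 0), L = (1, 0), Q = (0, 1), U = (-2, -1).
1. B is the midpoint of YU ⇒ B = (-1, -1/2)
2·[YLQ] = 1, 2·[QLB] = -5/2
[YLQ]:[QLB] = 1:-5/2 = -2/5

[YLQ]:[QLB] = -2/5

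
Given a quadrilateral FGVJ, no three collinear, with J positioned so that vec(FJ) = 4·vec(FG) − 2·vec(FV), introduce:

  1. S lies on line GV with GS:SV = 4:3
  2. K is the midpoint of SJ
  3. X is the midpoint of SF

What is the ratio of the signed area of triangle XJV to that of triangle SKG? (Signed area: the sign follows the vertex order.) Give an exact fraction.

[XJV]:[SKG] = -31/4

Choose coordinates F = (0, 0), G = (1, 0), V = (0, 1), J = (4, -2).
1. S lies on line GV with GS:SV = 4:3 ⇒ S = (3/7, 4/7)
2. K is the midpoint of SJ ⇒ K = (31/14, -5/7)
3. X is the midpoint of SF ⇒ X = (3/14, 2/7)
2·[XJV] = 31/14, 2·[SKG] = -2/7
[XJV]:[SKG] = 31/14:-2/7 = -31/4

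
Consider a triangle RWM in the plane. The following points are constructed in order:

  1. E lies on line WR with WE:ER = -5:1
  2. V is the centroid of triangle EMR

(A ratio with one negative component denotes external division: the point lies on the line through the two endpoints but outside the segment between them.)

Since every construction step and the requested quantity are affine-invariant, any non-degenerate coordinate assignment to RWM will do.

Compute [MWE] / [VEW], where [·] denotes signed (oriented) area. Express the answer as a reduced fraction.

[MWE]:[VEW] = -3

Choose coordinates R = (0, 0), W = (1, 0), M = (0, 1).
1. E lies on line WR with WE:ER = -5:1 ⇒ E = (-1/4, 0)
2. V is the centroid of triangle EMR ⇒ V = (-1/12, 1/3)
2·[MWE] = -5/4, 2·[VEW] = 5/12
[MWE]:[VEW] = -5/4:5/12 = -3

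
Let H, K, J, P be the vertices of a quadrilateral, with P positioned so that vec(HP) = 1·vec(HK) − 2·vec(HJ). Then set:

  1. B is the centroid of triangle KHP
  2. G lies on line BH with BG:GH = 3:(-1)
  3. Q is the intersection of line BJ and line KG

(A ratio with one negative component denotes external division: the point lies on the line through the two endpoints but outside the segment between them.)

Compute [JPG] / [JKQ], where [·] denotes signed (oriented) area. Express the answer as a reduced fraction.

[JPG]:[JKQ] = 10/3

Set H = (0, 0), K = (1, 0), J = (0, 1), P = (1, -2); any affine frame gives the same invariant.
1. B is the centroid of triangle KHP ⇒ B = (2/3, -2/3)
2. G lies on line BH with BG:GH = 3:(-1) ⇒ G = (-1/3, 1/3)
3. Q is the intersection of line BJ and line KG ⇒ Q = (1/3, 1/6)
2·[JPG] = -5/3, 2·[JKQ] = -1/2
[JPG]:[JKQ] = -5/3:-1/2 = 10/3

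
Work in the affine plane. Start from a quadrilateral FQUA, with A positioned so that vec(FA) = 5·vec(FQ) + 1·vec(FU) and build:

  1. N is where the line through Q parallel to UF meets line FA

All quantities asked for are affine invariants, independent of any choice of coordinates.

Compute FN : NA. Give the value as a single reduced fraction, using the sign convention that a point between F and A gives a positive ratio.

Set F = (0, 0), Q = (1, 0), U = (0, 1), A = (5, 1); any affine frame gives the same invariant.
1. N is where the line through Q parallel to UF meets line FA ⇒ N = (1, 1/5)
N = F + t·(A−F) with t = 1/5, so FN:NA = t:(1−t) = 1/5:4/5

FN:NA = 1/4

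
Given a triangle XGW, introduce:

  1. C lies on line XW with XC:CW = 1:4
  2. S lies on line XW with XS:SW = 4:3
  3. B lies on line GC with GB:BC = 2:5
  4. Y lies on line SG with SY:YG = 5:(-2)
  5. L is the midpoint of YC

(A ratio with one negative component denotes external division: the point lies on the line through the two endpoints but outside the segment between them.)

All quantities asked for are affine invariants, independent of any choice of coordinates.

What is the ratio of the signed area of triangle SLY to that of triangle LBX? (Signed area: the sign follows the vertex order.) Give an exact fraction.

Assign X = (0, 0), G = (1, 0), W = (0, 1) — the answer is frame-independent, so this choice is without loss of generality.
1. C lies on line XW with XC:CW = 1:4 ⇒ C = (0, 1/5)
2. S lies on line XW with XS:SW = 4:3 ⇒ S = (0, 4/7)
3. B lies on line GC with GB:BC = 2:5 ⇒ B = (5/7, 2/35)
4. Y lies on line SG with SY:YG = 5:(-2) ⇒ Y = (5/3, -8/21)
5. L is the midpoint of YC ⇒ L = (5/6, -19/210)
2·[SLY] = 13/42, 2·[LBX] = 11/98
[SLY]:[LBX] = 13/42:11/98 = 91/33

[SLY]:[LBX] = 91/33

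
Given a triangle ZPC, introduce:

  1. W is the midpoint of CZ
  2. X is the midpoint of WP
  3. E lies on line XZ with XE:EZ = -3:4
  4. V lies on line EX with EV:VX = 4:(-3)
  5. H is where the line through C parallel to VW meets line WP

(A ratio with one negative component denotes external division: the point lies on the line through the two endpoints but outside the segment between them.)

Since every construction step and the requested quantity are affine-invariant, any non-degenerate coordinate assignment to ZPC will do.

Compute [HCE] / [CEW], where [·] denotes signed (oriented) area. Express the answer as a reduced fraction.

[HCE]:[CEW] = 5/9

Work in coordinates with Z = (0, 0), P = (1, 0), C = (0, 1).
1. W is the midpoint of CZ ⇒ W = (0, 1/2)
2. X is the midpoint of WP ⇒ X = (1/2, 1/4)
3. E lies on line XZ with XE:EZ = -3:4 ⇒ E = (2, 1)
4. V lies on line EX with EV:VX = 4:(-3) ⇒ V = (-4, -2)
5. H is where the line through C parallel to VW meets line WP ⇒ H = (-4/9, 13/18)
2·[HCE] = -5/9, 2·[CEW] = -1
[HCE]:[CEW] = -5/9:-1 = 5/9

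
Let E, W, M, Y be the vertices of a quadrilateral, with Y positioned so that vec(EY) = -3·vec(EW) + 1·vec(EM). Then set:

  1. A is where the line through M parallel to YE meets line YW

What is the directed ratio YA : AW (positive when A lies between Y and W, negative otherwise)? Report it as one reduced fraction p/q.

YA:AW = -3/2

Choose coordinates E = (0, 0), W = (1, 0), M = (0, 1), Y = (-3, 1).
1. A is where the line through M parallel to YE meets line YW ⇒ A = (9, -2)
A = Y + t·(W−Y) with t = 3, so YA:AW = t:(1−t) = 3:-2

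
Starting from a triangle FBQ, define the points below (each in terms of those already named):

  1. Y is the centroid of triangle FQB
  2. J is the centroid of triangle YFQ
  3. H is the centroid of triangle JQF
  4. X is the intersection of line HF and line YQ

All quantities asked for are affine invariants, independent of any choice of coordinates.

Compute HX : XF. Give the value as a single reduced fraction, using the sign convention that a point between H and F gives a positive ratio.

HX:XF = -4/9

Set F = (0, 0), B = (1, 0), Q = (0, 1); any affine frame gives the same invariant.
1. Y is the centroid of triangle FQB ⇒ Y = (1/3, 1/3)
2. J is the centroid of triangle YFQ ⇒ J = (1/9, 4/9)
3. H is the centroid of triangle JQF ⇒ H = (1/27, 13/27)
4. X is the intersection of line HF and line YQ ⇒ X = (1/15, 13/15)
X = H + t·(F−H) with t = -4/5, so HX:XF = t:(1−t) = -4/5:9/5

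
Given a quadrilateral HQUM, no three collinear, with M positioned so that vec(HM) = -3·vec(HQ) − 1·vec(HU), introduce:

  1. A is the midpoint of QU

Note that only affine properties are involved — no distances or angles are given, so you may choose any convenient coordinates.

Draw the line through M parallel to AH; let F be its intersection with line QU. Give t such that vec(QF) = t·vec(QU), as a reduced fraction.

t = 3/2

Choose coordinates H = (0, 0), Q = (1, 0), U = (0, 1), M = (-3, -1).
1. A is the midpoint of QU ⇒ A = (1/2, 1/2)
through M parallel to AH: direction (-1/2, -1/2); meets QU at F = (-1/2, 3/2)
F = Q + t·(U−Q) with t = 3/2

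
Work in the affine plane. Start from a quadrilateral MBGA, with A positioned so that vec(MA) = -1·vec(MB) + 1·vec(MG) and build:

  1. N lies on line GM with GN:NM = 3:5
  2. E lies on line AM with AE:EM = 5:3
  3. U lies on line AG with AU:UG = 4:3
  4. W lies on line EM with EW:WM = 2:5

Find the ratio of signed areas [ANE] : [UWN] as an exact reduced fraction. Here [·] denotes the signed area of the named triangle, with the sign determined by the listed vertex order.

[ANE]:[UWN] = -245/159

Assign M = (0, 0), B = (1, 0), G = (0, 1), A = (-1, 1) — the answer is frame-independent, so this choice is without loss of generality.
1. N lies on line GM with GN:NM = 3:5 ⇒ N = (0, 5/8)
2. E lies on line AM with AE:EM = 5:3 ⇒ E = (-3/8, 3/8)
3. U lies on line AG with AU:UG = 4:3 ⇒ U = (-3/7, 1)
4. W lies on line EM with EW:WM = 2:5 ⇒ W = (-15/56, 15/56)
2·[ANE] = -25/64, 2·[UWN] = 795/3136
[ANE]:[UWN] = -25/64:795/3136 = -245/159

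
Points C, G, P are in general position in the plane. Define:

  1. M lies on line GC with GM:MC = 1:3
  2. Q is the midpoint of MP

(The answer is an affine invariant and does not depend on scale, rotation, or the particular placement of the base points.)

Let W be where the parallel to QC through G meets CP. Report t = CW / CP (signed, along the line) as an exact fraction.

t = -4/3

Set C = (0, 0), G = (1, 0), P = (0, 1); any affine frame gives the same invariant.
1. M lies on line GC with GM:MC = 1:3 ⇒ M = (3/4, 0)
2. Q is the midpoint of MP ⇒ Q = (3/8, 1/2)
through G parallel to QC: direction (-3/8, -1/2); meets CP at W = (0, -4/3)
W = C + t·(P−C) with t = -4/3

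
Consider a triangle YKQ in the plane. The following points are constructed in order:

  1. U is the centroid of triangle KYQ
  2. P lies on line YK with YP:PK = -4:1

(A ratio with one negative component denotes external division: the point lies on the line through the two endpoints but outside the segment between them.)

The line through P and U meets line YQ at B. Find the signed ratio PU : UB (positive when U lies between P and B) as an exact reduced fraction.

Work in coordinates with Y = (0, 0), K = (1, 0), Q = (0, 1).
1. U is the centroid of triangle KYQ ⇒ U = (1/3, 1/3)
2. P lies on line YK with YP:PK = -4:1 ⇒ P = (4/3, 0)
line PU meets YQ at B = (0, 4/9)
U = P + t·(B−P) with t = 3/4, so PU:UB = 3/4:1/4

PU:UB = 3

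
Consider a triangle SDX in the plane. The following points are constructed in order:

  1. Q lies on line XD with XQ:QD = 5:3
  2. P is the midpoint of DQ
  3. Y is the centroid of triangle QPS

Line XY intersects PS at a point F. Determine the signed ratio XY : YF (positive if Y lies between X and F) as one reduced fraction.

Choose coordinates S = (0, 0), D = (1, 0), X = (0, 1).
1. Q lies on line XD with XQ:QD = 5:3 ⇒ Q = (5/8, 3/8)
2. P is the midpoint of DQ ⇒ P = (13/16, 3/16)
3. Y is the centroid of triangle QPS ⇒ Y = (23/48, 3/16)
line XY meets PS at F = (299/576, 23/192)
Y = X + t·(F−X) with t = 12/13, so XY:YF = 12/13:1/13

XY:YF = 12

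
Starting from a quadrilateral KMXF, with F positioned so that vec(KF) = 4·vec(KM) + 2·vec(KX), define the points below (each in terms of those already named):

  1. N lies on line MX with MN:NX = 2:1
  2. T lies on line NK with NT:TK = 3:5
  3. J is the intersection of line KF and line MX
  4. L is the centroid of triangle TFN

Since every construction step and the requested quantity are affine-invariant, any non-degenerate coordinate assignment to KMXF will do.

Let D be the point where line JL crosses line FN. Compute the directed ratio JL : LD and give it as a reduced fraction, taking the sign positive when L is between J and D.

JL:LD = 17/3

Set K = (0, 0), M = (1, 0), X = (0, 1), F = (4, 2); any affine frame gives the same invariant.
1. N lies on line MX with MN:NX = 2:1 ⇒ N = (1/3, 2/3)
2. T lies on line NK with NT:TK = 3:5 ⇒ T = (5/24, 5/12)
3. J is the intersection of line KF and line MX ⇒ J = (2/3, 1/3)
4. L is the centroid of triangle TFN ⇒ L = (109/72, 37/36)
line JL meets FN at D = (509/306, 176/153)
L = J + t·(D−J) with t = 17/20, so JL:LD = 17/20:3/20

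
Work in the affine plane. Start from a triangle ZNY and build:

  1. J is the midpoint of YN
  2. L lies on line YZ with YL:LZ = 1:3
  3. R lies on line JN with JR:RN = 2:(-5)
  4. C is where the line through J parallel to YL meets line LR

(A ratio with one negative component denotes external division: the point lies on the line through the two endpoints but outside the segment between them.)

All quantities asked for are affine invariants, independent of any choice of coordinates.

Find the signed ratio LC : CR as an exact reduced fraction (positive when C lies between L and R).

LC:CR = -3/2

Work in coordinates with Z = (0, 0), N = (1, 0), Y = (0, 1).
1. J is the midpoint of YN ⇒ J = (1/2, 1/2)
2. L lies on line YZ with YL:LZ = 1:3 ⇒ L = (0, 3/4)
3. R lies on line JN with JR:RN = 2:(-5) ⇒ R = (1/6, 5/6)
4. C is where the line through J parallel to YL meets line LR ⇒ C = (1/2, 1)
C = L + t·(R−L) with t = 3, so LC:CR = t:(1−t) = 3:-2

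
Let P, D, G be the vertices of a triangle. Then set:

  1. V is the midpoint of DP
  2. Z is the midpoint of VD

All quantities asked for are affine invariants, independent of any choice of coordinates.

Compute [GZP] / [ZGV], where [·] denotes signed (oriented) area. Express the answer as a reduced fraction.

Choose coordinates P = (0, 0), D = (1, 0), G = (0, 1).
1. V is the midpoint of DP ⇒ V = (1/2, 0)
2. Z is the midpoint of VD ⇒ Z = (3/4, 0)
2·[GZP] = -3/4, 2·[ZGV] = 1/4
[GZP]:[ZGV] = -3/4:1/4 = -3

[GZP]:[ZGV] = -3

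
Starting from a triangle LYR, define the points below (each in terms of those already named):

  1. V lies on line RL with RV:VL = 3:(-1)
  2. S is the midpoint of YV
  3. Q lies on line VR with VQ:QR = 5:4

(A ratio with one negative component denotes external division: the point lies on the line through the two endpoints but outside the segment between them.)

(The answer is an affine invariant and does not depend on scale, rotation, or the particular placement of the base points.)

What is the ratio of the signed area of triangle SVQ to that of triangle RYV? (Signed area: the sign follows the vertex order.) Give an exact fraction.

Assign L = (0, 0), Y = (1, 0), R = (0, 1) — the answer is frame-independent, so this choice is without loss of generality.
1. V lies on line RL with RV:VL = 3:(-1) ⇒ V = (0, -1/2)
2. S is the midpoint of YV ⇒ S = (1/2, -1/4)
3. Q lies on line VR with VQ:QR = 5:4 ⇒ Q = (0, 1/3)
2·[SVQ] = -5/12, 2·[RYV] = -3/2
[SVQ]:[RYV] = -5/12:-3/2 = 5/18

[SVQ]:[RYV] = 5/18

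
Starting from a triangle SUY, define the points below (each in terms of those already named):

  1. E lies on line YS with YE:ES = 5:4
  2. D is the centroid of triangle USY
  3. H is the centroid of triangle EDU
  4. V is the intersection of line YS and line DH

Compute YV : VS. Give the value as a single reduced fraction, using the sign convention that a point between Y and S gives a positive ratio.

YV:VS = 4/5

Set S = (0, 0), U = (1, 0), Y = (0, 1); any affine frame gives the same invariant.
1. E lies on line YS with YE:ES = 5:4 ⇒ E = (0, 4/9)
2. D is the centroid of triangle USY ⇒ D = (1/3, 1/3)
3. H is the centroid of triangle EDU ⇒ H = (4/9, 7/27)
4. V is the intersection of line YS and line DH ⇒ V = (0, 5/9)
V = Y + t·(S−Y) with t = 4/9, so YV:VS = t:(1−t) = 4/9:5/9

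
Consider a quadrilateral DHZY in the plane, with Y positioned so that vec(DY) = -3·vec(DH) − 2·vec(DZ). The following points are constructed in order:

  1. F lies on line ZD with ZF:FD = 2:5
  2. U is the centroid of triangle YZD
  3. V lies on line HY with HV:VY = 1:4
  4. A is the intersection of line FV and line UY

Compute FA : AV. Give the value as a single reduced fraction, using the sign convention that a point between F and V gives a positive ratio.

Work in coordinates with D = (0, 0), H = (1, 0), Z = (0, 1), Y = (-3, -2).
1. F lies on line ZD with ZF:FD = 2:5 ⇒ F = (0, 5/7)
2. U is the centroid of triangle YZD ⇒ U = (-1, -1/3)
3. V lies on line HY with HV:VY = 1:4 ⇒ V = (1/5, -2/5)
4. A is the intersection of line FV and line UY ⇒ A = (9/269, 142/269)
A = F + t·(V−F) with t = 45/269, so FA:AV = t:(1−t) = 45/269:224/269

FA:AV = 45/224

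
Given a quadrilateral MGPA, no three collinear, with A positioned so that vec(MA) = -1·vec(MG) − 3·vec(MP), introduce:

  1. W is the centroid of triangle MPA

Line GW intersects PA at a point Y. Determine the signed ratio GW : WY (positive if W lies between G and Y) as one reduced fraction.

GW:WY = 14

Choose coordinates M = (0, 0), G = (1, 0), P = (0, 1), A = (-1, -3).
1. W is the centroid of triangle MPA ⇒ W = (-1/3, -2/3)
line GW meets PA at Y = (-3/7, -5/7)
W = G + t·(Y−G) with t = 14/15, so GW:WY = 14/15:1/15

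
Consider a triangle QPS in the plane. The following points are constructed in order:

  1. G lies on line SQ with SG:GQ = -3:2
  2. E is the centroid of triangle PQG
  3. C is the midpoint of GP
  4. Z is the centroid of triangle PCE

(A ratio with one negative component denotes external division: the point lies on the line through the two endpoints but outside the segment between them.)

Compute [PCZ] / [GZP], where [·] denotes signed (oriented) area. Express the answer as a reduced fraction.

[PCZ]:[GZP] = 1/2

Choose coordinates Q = (0, 0), P = (1, 0), S = (0, 1).
1. G lies on line SQ with SG:GQ = -3:2 ⇒ G = (0, -2)
2. E is the centroid of triangle PQG ⇒ E = (1/3, -2/3)
3. C is the midpoint of GP ⇒ C = (1/2, -1)
4. Z is the centroid of triangle PCE ⇒ Z = (11/18, -5/9)
2·[PCZ] = -1/9, 2·[GZP] = -2/9
[PCZ]:[GZP] = -1/9:-2/9 = 1/2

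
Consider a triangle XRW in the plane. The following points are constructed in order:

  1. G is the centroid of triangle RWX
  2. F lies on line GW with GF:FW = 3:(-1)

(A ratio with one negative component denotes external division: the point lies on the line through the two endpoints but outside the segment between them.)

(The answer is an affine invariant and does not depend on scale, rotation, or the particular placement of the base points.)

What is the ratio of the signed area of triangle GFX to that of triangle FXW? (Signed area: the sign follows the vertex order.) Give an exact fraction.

Assign X = (0, 0), R = (1, 0), W = (0, 1) — the answer is frame-independent, so this choice is without loss of generality.
1. G is the centroid of triangle RWX ⇒ G = (1/3, 1/3)
2. F lies on line GW with GF:FW = 3:(-1) ⇒ F = (-1/6, 4/3)
2·[GFX] = 1/2, 2·[FXW] = 1/6
[GFX]:[FXW] = 1/2:1/6 = 3

[GFX]:[FXW] = 3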